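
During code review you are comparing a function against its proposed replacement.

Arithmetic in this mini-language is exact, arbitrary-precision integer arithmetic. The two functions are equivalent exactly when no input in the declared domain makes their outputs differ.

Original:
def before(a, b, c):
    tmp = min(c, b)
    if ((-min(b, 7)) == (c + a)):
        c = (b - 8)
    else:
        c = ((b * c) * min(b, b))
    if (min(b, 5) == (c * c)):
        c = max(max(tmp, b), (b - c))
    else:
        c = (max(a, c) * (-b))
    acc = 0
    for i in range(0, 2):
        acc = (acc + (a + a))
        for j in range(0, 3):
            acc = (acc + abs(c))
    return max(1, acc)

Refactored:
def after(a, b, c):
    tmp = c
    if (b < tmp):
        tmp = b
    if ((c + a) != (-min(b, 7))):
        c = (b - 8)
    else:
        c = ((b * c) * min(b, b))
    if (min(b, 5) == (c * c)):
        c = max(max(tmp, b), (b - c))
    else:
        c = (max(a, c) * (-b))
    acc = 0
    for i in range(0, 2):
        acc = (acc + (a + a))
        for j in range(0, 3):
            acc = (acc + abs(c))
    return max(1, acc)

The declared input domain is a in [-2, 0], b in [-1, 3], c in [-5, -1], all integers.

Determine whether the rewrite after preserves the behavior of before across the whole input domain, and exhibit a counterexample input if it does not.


Run the pair on a=-2, b=-1, c=-1.
before: tmp := -1 | ((-min(b, 7)) == (c + a)): false | c := -1 | (min(b, 5) == (c * c)): false | c := -1 | acc := 0 | iter i=0: | acc := -4 | iter j=0: | acc := -3 | iter j=1: | acc := -2 | iter j=2: | acc := -1 | iter i=1: | acc := -5 | iter j=0: | acc := -4 | iter j=1: | acc := -3 | iter j=2: | acc := -2 | result 1
after: tmp := -1 | (b < tmp): false | ((c + a) != (-min(b, 7))): true | c := -9 | (min(b, 5) == (c * c)): false | c := -2 | acc := 0 | iter i=0: | acc := -4 | iter j=0: | acc := -2 | iter j=1: | acc := 0 | iter j=2: | acc := 2 | iter i=1: | acc := -2 | iter j=0: | acc := 0 | iter j=1: | acc := 2 | iter j=2: | acc := 4 | result 4
1 vs 4 — the two versions disagree here.
verdict: not equivalent; witness: a=-2, b=-1, c=-1


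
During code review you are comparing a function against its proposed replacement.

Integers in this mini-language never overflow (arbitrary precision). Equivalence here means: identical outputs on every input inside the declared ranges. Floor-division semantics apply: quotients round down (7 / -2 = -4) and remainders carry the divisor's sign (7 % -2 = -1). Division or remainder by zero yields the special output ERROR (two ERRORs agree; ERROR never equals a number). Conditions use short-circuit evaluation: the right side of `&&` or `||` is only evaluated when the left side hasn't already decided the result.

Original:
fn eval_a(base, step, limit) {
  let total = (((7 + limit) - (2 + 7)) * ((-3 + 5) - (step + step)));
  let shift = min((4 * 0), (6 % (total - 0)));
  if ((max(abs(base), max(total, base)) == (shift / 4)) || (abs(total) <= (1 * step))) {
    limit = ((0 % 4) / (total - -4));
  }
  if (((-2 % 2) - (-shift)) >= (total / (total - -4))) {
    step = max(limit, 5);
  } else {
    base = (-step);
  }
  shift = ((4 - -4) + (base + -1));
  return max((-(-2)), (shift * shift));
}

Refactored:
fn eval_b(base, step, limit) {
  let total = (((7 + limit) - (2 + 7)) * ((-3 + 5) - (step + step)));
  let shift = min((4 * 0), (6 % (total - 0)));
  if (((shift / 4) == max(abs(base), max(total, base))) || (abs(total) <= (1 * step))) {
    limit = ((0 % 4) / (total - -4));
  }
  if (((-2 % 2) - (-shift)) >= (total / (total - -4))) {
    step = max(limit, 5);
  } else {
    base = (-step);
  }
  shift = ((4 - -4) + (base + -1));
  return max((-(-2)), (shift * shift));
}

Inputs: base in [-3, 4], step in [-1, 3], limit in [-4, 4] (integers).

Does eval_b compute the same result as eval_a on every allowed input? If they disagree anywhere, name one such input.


Equivalent — the differences include same computation, different form, yet no declared input distinguishes the two.
One worked example (base=3, step=1, limit=-2) — eval_a: total becomes 0; next hits division by zero so the output is ERROR; eval_b: total becomes 0; next hits division by zero so the output is ERROR; agreement on ERROR.
Sweeping the whole domain (360 inputs) finds no disagreement.
verdict: equivalent


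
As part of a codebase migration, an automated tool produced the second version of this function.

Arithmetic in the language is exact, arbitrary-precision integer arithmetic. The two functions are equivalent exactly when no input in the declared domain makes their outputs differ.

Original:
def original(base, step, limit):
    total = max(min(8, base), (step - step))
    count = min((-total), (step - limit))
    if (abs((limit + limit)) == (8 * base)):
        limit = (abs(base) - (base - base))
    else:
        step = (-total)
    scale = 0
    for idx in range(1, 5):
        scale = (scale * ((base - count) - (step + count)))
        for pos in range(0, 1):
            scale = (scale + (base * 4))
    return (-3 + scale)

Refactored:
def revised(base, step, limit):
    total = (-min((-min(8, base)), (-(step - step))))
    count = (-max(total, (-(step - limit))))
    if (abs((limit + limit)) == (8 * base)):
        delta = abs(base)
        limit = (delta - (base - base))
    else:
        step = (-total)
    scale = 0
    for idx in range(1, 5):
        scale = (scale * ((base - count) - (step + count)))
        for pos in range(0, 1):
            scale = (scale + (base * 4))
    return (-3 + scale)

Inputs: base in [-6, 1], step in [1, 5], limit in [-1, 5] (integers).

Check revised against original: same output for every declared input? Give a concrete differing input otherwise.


The two versions differ — the changes include statement counts differ, plus local variable names differ.
Tracing base=-3, step=3, limit=0: original: total = 0; count = 0; (abs((limit + limit)) == (8 * base)) -> false; step = 0; scale = 0; [idx=1]; scale = 0; [pos=0]; scale = -12; [idx=2]; scale = 36; [pos=0]; scale = 24; [idx=3]; scale = -72; [pos=0]; scale = -84; [idx=4]; scale = 252; [pos=0]; scale = 240; return 237 | revised: total = 0; count = 0; (abs((limit + limit)) == (8 * base)) -> false; step = 0; scale = 0; [idx=1]; scale = 0; [pos=0]; scale = -12; [idx=2]; scale = 36; [pos=0]; scale = 24; [idx=3]; scale = -72; [pos=0]; scale = -84; [idx=4]; scale = 252; [pos=0]; scale = 240; return 237 — matching result 237.
Checked all 280 inputs in the declared domain: the outputs agree on every one.
verdict: equivalent


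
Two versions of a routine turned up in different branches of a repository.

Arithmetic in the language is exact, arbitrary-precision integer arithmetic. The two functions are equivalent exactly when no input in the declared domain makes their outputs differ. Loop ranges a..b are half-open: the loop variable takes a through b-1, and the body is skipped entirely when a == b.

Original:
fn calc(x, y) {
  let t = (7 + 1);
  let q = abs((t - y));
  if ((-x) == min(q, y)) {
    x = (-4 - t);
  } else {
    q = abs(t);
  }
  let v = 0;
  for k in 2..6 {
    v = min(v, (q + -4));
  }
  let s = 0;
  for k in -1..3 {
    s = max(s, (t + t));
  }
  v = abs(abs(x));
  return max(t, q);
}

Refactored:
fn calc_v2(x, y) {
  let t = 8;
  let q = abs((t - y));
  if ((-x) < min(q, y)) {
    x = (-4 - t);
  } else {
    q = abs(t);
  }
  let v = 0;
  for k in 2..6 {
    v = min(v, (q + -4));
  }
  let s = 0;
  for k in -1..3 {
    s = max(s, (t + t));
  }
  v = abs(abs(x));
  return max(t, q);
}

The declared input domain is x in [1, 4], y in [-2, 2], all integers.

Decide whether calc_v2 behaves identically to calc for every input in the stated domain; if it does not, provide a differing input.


The rewrite breaks on x=1, y=-1, where the results are 9 and 8.
calc: t = 8; q = 9; ((-x) == min(q, y)) -> true; x = -12; v = 0; [k=2]; v = 0; [k=3]; v = 0; [k=4]; v = 0; [k=5]; v = 0; s = 0; [k=-1]; s = 16; [k=0]; s = 16; [k=1]; s = 16; [k=2]; s = 16; v = 12; return 9
calc_v2: t = 8; q = 9; ((-x) < min(q, y)) -> false; q = 8; v = 0; [k=2]; v = 0; [k=3]; v = 0; [k=4]; v = 0; [k=5]; v = 0; s = 0; [k=-1]; s = 16; [k=0]; s = 16; [k=1]; s = 16; [k=2]; s = 16; v = 1; return 8
verdict: not equivalent; witness: x=1, y=-1


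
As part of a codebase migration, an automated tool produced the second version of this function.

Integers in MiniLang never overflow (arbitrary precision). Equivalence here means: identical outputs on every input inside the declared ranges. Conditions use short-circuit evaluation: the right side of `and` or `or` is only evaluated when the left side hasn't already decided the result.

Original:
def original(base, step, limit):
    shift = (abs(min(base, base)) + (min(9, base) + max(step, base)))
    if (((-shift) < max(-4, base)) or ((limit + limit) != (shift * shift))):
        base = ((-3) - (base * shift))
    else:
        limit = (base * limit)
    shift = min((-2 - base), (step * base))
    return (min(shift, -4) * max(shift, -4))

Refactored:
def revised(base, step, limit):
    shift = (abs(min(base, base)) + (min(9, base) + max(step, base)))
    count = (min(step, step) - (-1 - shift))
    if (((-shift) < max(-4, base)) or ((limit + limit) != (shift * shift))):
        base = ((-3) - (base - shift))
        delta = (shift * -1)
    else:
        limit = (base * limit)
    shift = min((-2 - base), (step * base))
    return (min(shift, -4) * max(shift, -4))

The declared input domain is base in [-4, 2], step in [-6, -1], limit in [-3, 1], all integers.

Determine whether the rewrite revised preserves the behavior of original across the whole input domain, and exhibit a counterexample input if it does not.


Consider the input base=-4, step=-6, limit=-3.
original: shift := -4 | (((-shift) < max(-4, base)) or ((limit + limit) != (shift * shift))): true | base := -19 | shift := 17 | result -68
revised: shift := -4 | count := -9 | (((-shift) < max(-4, base)) or ((limit + limit) != (shift * shift))): true | base := -3 | delta := 4 | shift := 1 | result -4
-68 vs -4 — the two versions disagree here.
verdict: not equivalent; witness: base=-4, step=-6, limit=-3


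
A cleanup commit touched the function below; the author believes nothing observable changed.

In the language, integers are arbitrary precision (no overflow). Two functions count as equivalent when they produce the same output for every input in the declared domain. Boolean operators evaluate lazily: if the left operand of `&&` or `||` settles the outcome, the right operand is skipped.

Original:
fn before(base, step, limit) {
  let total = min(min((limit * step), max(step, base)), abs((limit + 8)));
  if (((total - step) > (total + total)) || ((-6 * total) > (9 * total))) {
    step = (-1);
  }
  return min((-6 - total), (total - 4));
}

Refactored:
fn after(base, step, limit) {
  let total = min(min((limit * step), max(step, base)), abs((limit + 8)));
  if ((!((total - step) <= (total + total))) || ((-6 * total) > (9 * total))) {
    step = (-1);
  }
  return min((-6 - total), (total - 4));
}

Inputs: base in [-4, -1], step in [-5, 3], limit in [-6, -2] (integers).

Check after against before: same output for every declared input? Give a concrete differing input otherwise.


The two are interchangeable: comparison usage differs, and boolean connective usage differs, and every declared input agrees.
As a probe, take base=-4, step=0, limit=-4: before runs total becomes 0; next (((total - step) > (total + total)) || ((-6 * total) > (9 * total))) evaluates to false; next final value -6; after runs total becomes 0; next ((!((total - step) <= (total + total))) || ((-6 * total) > (9 * total))) evaluates to false; next final value -6; both end at -6.
Every one of the 180 inputs gives matching results.
verdict: equivalent


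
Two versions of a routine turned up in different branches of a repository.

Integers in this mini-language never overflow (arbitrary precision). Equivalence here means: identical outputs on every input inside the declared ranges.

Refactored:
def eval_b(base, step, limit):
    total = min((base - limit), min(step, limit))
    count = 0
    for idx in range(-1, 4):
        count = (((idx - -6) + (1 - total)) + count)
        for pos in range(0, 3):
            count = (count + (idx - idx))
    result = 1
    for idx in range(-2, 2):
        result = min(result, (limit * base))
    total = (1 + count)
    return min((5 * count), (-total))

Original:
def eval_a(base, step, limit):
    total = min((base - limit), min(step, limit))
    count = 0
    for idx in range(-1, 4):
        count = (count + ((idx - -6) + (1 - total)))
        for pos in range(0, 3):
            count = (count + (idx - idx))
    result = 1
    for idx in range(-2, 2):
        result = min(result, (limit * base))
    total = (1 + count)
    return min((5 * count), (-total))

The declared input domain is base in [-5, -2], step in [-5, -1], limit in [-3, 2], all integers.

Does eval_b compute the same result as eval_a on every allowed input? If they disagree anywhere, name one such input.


Behavior is preserved: although same computation, different form, the outputs never diverge.
One worked example (base=-5, step=-2, limit=-2) — eval_a: total := -3 | count := 0 | iter idx=-1: | count := 9 | iter pos=0: | count := 9 | iter pos=1: | count := 9 | iter pos=2: | count := 9 | iter idx=0: | count := 19 | iter pos=0: | count := 19 | iter pos=1: | count := 19 | iter pos=2: | count := 19 | iter idx=1: | count := 30 | iter pos=0: | count := 30 | iter pos=1: | count := 30 | iter pos=2: | count := 30 | iter idx=2: | count := 42 | iter pos=0: | count := 42 | iter pos=1: | count := 42 | iter pos=2: | count := 42 | iter idx=3: | count := 55 | iter pos=0: | count := 55 | iter pos=1: | count := 55 | iter pos=2: | count := 55 | result := 1 | iter idx=-2: | result := 1 | iter idx=-1: | result := 1 | iter idx=0: | result := 1 | iter idx=1: | result := 1 | total := 56 | result -56; eval_b: total := -3 | count := 0 | iter idx=-1: | count := 9 | iter pos=0: | count := 9 | iter pos=1: | count := 9 | iter pos=2: | count := 9 | iter idx=0: | count := 19 | iter pos=0: | count := 19 | iter pos=1: | count := 19 | iter pos=2: | count := 19 | iter idx=1: | count := 30 | iter pos=0: | count := 30 | iter pos=1: | count := 30 | iter pos=2: | count := 30 | iter idx=2: | count := 42 | iter pos=0: | count := 42 | iter pos=1: | count := 42 | iter pos=2: | count := 42 | iter idx=3: | count := 55 | iter pos=0: | count := 55 | iter pos=1: | count := 55 | iter pos=2: | count := 55 | result := 1 | iter idx=-2: | result := 1 | iter idx=-1: | result := 1 | iter idx=0: | result := 1 | iter idx=1: | result := 1 | total := 56 | result -56; agreement on -56.
Every one of the 120 inputs gives matching results.
verdict: equivalent


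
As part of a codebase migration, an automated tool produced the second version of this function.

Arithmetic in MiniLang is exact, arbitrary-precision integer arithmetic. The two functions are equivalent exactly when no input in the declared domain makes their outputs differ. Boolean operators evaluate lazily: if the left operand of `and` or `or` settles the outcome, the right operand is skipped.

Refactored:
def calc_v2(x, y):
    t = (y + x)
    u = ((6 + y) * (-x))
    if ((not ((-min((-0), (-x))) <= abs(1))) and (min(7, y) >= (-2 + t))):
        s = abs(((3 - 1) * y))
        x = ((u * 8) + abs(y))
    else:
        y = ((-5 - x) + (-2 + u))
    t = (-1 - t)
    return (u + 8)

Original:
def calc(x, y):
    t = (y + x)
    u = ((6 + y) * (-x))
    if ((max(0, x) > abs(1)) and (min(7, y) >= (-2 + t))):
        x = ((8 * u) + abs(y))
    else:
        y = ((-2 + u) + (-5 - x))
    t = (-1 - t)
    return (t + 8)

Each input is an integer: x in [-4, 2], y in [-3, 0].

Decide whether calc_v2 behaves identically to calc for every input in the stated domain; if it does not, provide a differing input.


These are not equivalent — on x=-4, y=-3 the outputs split (14 vs 20).
calc: t := -7 | u := 12 | ((max(0, x) > abs(1)) and (min(7, y) >= (-2 + t))): false | y := 9 | t := 6 | result 14
calc_v2: t := -7 | u := 12 | ((not ((-min((-0), (-x))) <= abs(1))) and (min(7, y) >= (-2 + t))): false | y := 9 | t := 6 | result 20
verdict: not equivalent; witness: x=-4, y=-3


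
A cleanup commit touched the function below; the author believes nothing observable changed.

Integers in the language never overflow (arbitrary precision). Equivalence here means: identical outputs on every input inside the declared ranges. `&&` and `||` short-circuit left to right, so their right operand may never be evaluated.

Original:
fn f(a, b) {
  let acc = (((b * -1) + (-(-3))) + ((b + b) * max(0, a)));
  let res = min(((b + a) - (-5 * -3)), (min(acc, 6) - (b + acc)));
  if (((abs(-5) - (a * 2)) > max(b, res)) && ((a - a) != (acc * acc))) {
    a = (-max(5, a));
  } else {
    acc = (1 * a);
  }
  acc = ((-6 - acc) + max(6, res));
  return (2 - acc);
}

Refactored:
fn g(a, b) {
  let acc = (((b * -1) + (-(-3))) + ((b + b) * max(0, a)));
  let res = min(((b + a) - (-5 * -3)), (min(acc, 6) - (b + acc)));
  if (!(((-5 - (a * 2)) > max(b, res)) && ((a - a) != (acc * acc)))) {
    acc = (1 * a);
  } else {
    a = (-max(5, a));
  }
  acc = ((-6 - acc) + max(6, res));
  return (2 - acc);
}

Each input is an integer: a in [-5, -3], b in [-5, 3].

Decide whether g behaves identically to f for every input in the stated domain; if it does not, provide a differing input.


Run the pair on a=-3, b=1.
f: acc := 2 | res := -17 | (((abs(-5) - (a * 2)) > max(b, res)) && ((a - a) != (acc * acc))): true | a := -5 | acc := -2 | result 4
g: acc := 2 | res := -17 | (!(((-5 - (a * 2)) > max(b, res)) && ((a - a) != (acc * acc)))): true | acc := -3 | acc := 3 | result -1
4 vs -1 — the two versions disagree here.
verdict: not equivalent; witness: a=-3, b=1


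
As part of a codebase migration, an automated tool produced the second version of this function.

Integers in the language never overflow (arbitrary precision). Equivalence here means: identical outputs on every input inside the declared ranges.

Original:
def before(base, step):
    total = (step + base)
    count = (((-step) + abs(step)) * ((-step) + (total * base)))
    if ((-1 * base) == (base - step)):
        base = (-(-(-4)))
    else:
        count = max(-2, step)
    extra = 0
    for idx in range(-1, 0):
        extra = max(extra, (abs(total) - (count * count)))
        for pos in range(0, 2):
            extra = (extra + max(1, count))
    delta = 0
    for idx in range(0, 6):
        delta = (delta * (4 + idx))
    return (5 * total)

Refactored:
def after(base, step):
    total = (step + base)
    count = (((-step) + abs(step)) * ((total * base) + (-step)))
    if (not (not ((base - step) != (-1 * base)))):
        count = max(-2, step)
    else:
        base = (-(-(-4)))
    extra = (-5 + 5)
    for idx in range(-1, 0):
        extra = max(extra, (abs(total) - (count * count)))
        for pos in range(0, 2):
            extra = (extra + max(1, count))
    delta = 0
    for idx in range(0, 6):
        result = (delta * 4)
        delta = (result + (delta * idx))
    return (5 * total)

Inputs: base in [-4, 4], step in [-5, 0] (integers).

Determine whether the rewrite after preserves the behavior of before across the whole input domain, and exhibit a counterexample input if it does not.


Side by side, the visible changes include: comparison usage differs; and local variable names differ; and boolean connective usage differs; and arithmetic usage differs; and statement counts differ; and constant usage differs.
One worked example (base=-4, step=-3) — before: total becomes -7; next count becomes 186; next ((-1 * base) == (base - step)) evaluates to false; next count becomes -2; next extra becomes 0; next at idx=-1:; next extra becomes 3; next at pos=0:; next extra becomes 4; next at pos=1:; next extra becomes 5; next delta becomes 0; next at idx=0:; next delta becomes 0; next at idx=1:; next delta becomes 0; next at idx=2:; next delta becomes 0; next at idx=3:; next delta becomes 0; next at idx=4:; next delta becomes 0; next at idx=5:; next delta becomes 0; next final value -35; after: total becomes -7; next count becomes 186; next (not (not ((base - step) != (-1 * base)))) evaluates to true; next count becomes -2; next extra becomes 0; next at idx=-1:; next extra becomes 3; next at pos=0:; next extra becomes 4; next at pos=1:; next extra becomes 5; next delta becomes 0; next at idx=0:; next result becomes 0; next delta becomes 0; next at idx=1:; next result becomes 0; next delta becomes 0; next at idx=2:; next result becomes 0; next delta becomes 0; next at idx=3:; next result becomes 0; next delta becomes 0; next at idx=4:; next result becomes 0; next delta becomes 0; next at idx=5:; next result becomes 0; next delta becomes 0; next final value -35; agreement on -35.
Sweeping the whole domain (54 inputs) finds no disagreement.
verdict: equivalent


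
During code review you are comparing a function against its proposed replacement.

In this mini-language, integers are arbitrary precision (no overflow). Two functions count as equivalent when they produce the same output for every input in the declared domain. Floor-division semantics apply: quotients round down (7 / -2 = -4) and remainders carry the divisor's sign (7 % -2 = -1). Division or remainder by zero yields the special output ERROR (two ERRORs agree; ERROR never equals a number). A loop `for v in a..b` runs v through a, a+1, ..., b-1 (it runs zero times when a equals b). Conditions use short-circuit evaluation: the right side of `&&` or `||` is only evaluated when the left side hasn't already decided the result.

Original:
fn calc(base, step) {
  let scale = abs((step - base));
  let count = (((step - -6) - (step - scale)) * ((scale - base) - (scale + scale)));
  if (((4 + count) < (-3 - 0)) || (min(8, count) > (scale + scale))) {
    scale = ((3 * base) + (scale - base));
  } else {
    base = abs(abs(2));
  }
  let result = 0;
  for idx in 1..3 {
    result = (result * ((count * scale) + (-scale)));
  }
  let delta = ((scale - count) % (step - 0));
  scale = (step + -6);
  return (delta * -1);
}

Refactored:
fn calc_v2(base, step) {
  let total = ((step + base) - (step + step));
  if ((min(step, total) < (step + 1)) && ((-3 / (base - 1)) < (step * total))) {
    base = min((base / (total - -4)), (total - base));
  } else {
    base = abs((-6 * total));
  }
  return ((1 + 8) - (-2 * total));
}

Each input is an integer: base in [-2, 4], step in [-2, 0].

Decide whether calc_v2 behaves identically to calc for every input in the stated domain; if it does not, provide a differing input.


base=-2, step=-2 yields 0 from calc but 9 from calc_v2.
verdict: not equivalent; witness: base=-2, step=-2


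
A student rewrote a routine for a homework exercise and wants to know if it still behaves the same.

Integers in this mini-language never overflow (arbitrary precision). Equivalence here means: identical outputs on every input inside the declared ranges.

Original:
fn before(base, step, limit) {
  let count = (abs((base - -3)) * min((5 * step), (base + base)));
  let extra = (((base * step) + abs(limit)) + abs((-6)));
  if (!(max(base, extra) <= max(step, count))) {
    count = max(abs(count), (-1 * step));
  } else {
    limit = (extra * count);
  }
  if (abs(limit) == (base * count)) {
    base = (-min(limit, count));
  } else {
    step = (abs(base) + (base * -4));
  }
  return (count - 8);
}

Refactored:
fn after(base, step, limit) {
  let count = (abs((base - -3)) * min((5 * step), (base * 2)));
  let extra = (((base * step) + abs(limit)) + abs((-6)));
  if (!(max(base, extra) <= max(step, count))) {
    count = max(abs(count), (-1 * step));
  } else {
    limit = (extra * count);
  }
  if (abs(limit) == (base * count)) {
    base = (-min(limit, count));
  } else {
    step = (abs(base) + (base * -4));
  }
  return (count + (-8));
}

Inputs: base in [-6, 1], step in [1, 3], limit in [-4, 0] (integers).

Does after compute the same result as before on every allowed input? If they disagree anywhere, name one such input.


Although arithmetic usage differs; and constant usage differs, 120/120 inputs agree.
verdict: equivalent


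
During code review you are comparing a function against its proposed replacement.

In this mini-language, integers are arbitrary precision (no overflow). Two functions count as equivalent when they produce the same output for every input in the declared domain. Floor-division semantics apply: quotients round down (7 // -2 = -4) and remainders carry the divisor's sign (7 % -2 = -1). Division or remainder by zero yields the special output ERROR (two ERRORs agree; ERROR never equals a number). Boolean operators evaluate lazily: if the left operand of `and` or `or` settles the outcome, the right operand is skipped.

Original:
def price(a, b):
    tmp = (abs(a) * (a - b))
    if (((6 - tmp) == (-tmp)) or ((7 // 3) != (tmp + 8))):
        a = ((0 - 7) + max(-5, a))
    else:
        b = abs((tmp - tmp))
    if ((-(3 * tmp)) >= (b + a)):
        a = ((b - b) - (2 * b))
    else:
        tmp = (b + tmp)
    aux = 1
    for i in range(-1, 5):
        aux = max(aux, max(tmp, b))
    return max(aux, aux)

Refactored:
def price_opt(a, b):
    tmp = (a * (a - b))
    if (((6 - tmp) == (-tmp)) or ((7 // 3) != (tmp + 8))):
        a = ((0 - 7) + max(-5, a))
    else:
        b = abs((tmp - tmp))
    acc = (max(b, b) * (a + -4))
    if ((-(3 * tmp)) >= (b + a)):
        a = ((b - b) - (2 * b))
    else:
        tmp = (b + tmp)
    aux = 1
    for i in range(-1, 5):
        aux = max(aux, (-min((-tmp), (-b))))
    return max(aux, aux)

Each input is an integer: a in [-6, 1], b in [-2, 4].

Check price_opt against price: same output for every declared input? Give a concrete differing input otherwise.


Not equivalent: a=-6, b=-2 separates them (1 vs 22).
price: tmp becomes -24; next (((6 - tmp) == (-tmp)) or ((7 // 3) != (tmp + 8))) evaluates to true; next a becomes -12; next ((-(3 * tmp)) >= (b + a)) evaluates to true; next a becomes 4; next aux becomes 1; next at i=-1:; next aux becomes 1; next at i=0:; next aux becomes 1; next at i=1:; next aux becomes 1; next at i=2:; next aux becomes 1; next at i=3:; next aux becomes 1; next at i=4:; next aux becomes 1; next final value 1
price_opt: tmp becomes 24; next (((6 - tmp) == (-tmp)) or ((7 // 3) != (tmp + 8))) evaluates to true; next a becomes -12; next acc becomes 32; next ((-(3 * tmp)) >= (b + a)) evaluates to false; next tmp becomes 22; next aux becomes 1; next at i=-1:; next aux becomes 22; next at i=0:; next aux becomes 22; next at i=1:; next aux becomes 22; next at i=2:; next aux becomes 22; next at i=3:; next aux becomes 22; next at i=4:; next aux becomes 22; next final value 22
verdict: not equivalent; witness: a=-6, b=-2


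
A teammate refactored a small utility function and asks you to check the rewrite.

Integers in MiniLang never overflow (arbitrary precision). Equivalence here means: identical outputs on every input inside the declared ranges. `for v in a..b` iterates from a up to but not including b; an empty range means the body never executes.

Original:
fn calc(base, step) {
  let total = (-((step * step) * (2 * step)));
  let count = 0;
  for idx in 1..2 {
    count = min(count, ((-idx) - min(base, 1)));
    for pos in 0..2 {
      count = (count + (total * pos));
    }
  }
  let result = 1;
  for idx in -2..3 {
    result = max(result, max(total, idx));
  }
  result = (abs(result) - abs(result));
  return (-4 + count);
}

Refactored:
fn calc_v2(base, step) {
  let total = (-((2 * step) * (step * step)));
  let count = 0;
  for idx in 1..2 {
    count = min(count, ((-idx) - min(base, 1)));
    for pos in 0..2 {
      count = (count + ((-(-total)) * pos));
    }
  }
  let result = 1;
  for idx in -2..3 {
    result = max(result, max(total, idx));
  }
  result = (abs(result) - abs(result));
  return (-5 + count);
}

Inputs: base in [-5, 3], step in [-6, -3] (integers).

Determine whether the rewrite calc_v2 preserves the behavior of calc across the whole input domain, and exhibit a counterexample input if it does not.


base=-5, step=-6 yields 428 from calc but 427 from calc_v2.
verdict: not equivalent; witness: base=-5, step=-6


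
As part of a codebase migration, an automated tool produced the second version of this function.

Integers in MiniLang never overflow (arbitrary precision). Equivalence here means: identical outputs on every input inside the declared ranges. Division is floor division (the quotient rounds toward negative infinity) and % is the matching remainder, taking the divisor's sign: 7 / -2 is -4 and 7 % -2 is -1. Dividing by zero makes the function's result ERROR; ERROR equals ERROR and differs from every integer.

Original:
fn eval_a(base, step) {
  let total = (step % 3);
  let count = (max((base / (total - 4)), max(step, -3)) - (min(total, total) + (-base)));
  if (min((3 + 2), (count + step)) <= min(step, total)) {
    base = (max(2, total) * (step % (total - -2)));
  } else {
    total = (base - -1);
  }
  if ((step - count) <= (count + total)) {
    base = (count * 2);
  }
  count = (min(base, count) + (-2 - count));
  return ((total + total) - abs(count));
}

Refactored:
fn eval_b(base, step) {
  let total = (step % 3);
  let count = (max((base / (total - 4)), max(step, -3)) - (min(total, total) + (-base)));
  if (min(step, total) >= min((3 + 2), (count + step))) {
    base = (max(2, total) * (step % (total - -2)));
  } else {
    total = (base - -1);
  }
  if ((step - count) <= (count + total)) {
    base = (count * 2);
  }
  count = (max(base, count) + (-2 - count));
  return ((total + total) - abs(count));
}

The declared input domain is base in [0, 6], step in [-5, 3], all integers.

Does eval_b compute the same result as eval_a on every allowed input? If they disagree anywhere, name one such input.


There is a counterexample at base=0, step=-5: -1 on one side, 0 on the other.
eval_a: total becomes 1; next count becomes -1; next (min((3 + 2), (count + step)) <= min(step, total)) evaluates to true; next base becomes 2; next ((step - count) <= (count + total)) evaluates to true; next base becomes -2; next count becomes -3; next final value -1
eval_b: total becomes 1; next count becomes -1; next (min(step, total) >= min((3 + 2), (count + step))) evaluates to true; next base becomes 2; next ((step - count) <= (count + total)) evaluates to true; next base becomes -2; next count becomes -2; next final value 0
verdict: not equivalent; witness: base=0, step=-5


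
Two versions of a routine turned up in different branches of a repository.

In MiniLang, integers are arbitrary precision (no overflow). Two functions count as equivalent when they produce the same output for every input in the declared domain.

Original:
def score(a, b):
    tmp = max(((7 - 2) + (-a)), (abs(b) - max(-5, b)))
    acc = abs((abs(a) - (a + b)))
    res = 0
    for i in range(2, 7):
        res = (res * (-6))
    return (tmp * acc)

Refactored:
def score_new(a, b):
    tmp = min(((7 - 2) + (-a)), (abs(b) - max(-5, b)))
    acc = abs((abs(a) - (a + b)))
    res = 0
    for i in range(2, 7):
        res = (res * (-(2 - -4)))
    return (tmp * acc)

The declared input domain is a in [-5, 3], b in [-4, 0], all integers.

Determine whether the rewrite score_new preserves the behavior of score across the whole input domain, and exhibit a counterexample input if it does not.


There is a counterexample at a=-5, b=-4: 140 on one side, 112 on the other.
score: tmp becomes 10; next acc becomes 14; next res becomes 0; next at i=2:; next res becomes 0; next at i=3:; next res becomes 0; next at i=4:; next res becomes 0; next at i=5:; next res becomes 0; next at i=6:; next res becomes 0; next final value 140
score_new: tmp becomes 8; next acc becomes 14; next res becomes 0; next at i=2:; next res becomes 0; next at i=3:; next res becomes 0; next at i=4:; next res becomes 0; next at i=5:; next res becomes 0; next at i=6:; next res becomes 0; next final value 112
verdict: not equivalent; witness: a=-5, b=-4


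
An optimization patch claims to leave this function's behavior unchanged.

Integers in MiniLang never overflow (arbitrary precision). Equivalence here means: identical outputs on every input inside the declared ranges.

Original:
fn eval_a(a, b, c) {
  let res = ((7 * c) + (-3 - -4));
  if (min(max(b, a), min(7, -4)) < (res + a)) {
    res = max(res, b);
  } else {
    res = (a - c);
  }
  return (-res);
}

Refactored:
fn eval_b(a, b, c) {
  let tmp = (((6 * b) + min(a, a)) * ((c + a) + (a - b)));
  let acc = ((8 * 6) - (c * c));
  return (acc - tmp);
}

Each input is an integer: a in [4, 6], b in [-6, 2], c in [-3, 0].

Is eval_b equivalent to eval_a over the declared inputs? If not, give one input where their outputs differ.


At a=4, b=-6, c=-3: eval_a gives -7, eval_b gives 391.
verdict: not equivalent; witness: a=4, b=-6, c=-3


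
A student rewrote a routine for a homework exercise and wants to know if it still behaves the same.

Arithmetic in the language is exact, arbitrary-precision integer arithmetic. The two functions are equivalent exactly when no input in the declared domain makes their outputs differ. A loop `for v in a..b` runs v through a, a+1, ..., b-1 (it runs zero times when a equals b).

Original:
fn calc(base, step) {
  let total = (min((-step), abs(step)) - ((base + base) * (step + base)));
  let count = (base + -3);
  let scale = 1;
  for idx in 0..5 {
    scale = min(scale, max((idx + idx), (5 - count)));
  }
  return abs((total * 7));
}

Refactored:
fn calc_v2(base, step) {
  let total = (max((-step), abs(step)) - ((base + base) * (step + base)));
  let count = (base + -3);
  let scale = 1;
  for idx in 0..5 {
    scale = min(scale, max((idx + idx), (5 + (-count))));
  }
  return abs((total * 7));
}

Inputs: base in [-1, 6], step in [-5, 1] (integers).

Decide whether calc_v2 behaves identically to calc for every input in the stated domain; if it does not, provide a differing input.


Run the pair on base=1, step=1.
calc: total becomes -5; next count becomes -2; next scale becomes 1; next at idx=0:; next scale becomes 1; next at idx=1:; next scale becomes 1; next at idx=2:; next scale becomes 1; next at idx=3:; next scale becomes 1; next at idx=4:; next scale becomes 1; next final value 35
calc_v2: total becomes -3; next count becomes -2; next scale becomes 1; next at idx=0:; next scale becomes 1; next at idx=1:; next scale becomes 1; next at idx=2:; next scale becomes 1; next at idx=3:; next scale becomes 1; next at idx=4:; next scale becomes 1; next final value 21
35 vs 21 — the two versions disagree here.
verdict: not equivalent; witness: base=1, step=1


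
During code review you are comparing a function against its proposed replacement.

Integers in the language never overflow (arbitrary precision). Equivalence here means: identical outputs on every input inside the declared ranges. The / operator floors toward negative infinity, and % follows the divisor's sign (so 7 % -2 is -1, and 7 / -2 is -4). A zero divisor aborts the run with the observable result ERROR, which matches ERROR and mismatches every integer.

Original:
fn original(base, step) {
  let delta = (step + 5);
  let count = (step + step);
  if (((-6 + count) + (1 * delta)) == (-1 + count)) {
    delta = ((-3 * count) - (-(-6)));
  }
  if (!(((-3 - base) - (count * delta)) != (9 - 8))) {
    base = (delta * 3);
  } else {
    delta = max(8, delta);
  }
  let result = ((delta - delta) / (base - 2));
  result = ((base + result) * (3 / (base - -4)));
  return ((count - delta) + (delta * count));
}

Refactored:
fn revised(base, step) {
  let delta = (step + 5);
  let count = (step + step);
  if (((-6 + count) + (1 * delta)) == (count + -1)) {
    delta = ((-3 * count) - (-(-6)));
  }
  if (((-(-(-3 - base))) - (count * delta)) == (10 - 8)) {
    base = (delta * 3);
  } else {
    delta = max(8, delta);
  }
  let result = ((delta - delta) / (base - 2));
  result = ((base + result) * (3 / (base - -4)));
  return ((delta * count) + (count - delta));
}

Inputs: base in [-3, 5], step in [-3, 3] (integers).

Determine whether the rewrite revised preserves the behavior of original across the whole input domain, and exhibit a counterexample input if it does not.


Not equivalent: base=3, step=-1 separates them (-26 vs -14).
original: delta=4, then count=-2, then (((-6 + count) + (1 * delta)) == (-1 + count)) is false, then (!(((-3 - base) - (count * delta)) != (9 - 8))) is false, then delta=8, then result=0, then result=0, then returns -26
revised: delta=4, then count=-2, then (((-6 + count) + (1 * delta)) == (count + -1)) is false, then (((-(-(-3 - base))) - (count * delta)) == (10 - 8)) is true, then base=12, then result=0, then result=0, then returns -14
verdict: not equivalent; witness: base=3, step=-1


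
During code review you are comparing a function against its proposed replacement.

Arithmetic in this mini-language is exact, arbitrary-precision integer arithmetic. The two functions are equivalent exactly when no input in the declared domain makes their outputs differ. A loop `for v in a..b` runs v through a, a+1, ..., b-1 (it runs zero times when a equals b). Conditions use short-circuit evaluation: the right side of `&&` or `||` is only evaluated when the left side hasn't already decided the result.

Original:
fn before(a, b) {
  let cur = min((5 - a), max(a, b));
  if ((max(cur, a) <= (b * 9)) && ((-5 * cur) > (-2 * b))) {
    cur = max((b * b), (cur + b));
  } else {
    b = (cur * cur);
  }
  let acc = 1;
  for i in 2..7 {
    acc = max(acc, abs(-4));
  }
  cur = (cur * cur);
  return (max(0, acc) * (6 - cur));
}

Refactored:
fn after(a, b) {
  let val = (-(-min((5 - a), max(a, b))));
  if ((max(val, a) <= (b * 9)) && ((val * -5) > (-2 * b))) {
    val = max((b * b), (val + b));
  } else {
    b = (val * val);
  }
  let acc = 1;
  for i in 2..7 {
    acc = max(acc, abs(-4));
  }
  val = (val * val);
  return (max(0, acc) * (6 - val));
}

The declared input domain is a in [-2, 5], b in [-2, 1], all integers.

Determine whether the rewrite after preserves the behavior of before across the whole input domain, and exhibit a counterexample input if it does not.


Behavior is preserved: although local variable names differ, the outputs never diverge.
Spot check at a=1, b=1 — before: cur becomes 1; next ((max(cur, a) <= (b * 9)) && ((-5 * cur) > (-2 * b))) evaluates to false; next b becomes 1; next acc becomes 1; next at i=2:; next acc becomes 4; next at i=3:; next acc becomes 4; next at i=4:; next acc becomes 4; next at i=5:; next acc becomes 4; next at i=6:; next acc becomes 4; next cur becomes 1; next final value 20. after: val becomes 1; next ((max(val, a) <= (b * 9)) && ((val * -5) > (-2 * b))) evaluates to false; next b becomes 1; next acc becomes 1; next at i=2:; next acc becomes 4; next at i=3:; next acc becomes 4; next at i=4:; next acc becomes 4; next at i=5:; next acc becomes 4; next at i=6:; next acc becomes 4; next val becomes 1; next final value 20. Both give 20.
Across all 32 domain points the two functions coincide.
verdict: equivalent


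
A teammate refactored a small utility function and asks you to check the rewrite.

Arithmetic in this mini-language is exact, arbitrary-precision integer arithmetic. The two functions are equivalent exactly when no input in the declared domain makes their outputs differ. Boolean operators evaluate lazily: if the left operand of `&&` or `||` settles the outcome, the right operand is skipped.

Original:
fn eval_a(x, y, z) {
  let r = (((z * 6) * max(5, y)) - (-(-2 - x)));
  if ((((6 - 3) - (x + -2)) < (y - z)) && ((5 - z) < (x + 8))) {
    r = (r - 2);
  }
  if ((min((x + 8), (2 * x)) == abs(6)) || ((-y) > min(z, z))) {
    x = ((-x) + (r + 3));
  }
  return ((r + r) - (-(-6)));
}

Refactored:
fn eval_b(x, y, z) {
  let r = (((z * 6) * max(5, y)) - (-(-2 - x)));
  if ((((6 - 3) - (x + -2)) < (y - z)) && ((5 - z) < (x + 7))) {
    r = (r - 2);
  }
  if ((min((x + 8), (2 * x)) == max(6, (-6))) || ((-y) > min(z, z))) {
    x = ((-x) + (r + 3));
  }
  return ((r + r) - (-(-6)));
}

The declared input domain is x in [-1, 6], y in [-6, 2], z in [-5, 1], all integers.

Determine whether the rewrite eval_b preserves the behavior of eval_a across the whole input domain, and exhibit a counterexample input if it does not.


These are not equivalent — on x=1, y=2, z=-3 the outputs split (-196 vs -192).
eval_a: r := -93 | ((((6 - 3) - (x + -2)) < (y - z)) && ((5 - z) < (x + 8))): true | r := -95 | ((min((x + 8), (2 * x)) == abs(6)) || ((-y) > min(z, z))): true | x := -93 | result -196
eval_b: r := -93 | ((((6 - 3) - (x + -2)) < (y - z)) && ((5 - z) < (x + 7))): false | ((min((x + 8), (2 * x)) == max(6, (-6))) || ((-y) > min(z, z))): true | x := -91 | result -192
verdict: not equivalent; witness: x=1, y=2, z=-3
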